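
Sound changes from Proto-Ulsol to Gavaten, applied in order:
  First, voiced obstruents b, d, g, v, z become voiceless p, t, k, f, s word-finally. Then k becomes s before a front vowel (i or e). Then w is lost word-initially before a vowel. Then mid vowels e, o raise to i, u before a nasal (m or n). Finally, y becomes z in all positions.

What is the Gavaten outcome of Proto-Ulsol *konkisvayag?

Gavaten: start from *konkisvayag.
  rule 1 (final devoicing): konkisvayag → konkisvayak
  rule 2 (palatalisation): konkisvayak → konsisvayak
  rule 3: no change — konsisvayak
  rule 4 (pre-nasal raising): konsisvayak → kunsisvayak
  rule 5 (unconditioned shift): kunsisvayak → kunsisvazak
  ⇒ Gavaten kunsisvazak

kunsisvazak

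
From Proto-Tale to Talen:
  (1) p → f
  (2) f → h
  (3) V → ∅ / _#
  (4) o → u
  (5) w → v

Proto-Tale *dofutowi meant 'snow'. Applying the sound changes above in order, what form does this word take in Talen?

duhutuv

Talen: *dofutowi
  dofutowi (rule 1 does not apply)
  dofutowi → dohutowi   [unconditioned shift]
  dohutowi → dohutow   [apocope]
  dohutow → duhutuw   [vowel merger]
  duhutuw → duhutuv   [unconditioned shift]
  giving Talen duhutuv.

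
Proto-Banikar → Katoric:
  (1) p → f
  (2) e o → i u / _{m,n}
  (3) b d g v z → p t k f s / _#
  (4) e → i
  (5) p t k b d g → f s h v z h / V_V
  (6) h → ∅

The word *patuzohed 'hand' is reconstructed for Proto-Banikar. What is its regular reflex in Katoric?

Katoric: start from *patuzohed.
  rule 1 (unconditioned shift): patuzohed → fatuzohed
  rule 2: no change — fatuzohed
  rule 3 (final devoicing): fatuzohed → fatuzohet
  rule 4 (vowel merger): fatuzohet → fatuzohit
  rule 5 (intervocalic lenition): fatuzohit → fasuzohit
  rule 6 (h-loss): fasuzohit → fasuzoit
  ⇒ Katoric fasuzoit

fasuzoit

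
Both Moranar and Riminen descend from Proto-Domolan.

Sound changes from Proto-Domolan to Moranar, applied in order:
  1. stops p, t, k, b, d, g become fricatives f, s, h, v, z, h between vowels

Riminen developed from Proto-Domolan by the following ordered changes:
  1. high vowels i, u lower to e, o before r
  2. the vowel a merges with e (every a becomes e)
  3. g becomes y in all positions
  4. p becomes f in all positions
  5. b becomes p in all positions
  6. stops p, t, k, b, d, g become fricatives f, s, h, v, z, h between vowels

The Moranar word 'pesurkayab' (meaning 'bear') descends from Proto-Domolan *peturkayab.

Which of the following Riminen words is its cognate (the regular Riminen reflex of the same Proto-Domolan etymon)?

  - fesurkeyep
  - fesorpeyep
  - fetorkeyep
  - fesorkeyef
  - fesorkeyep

fesorkeyep

Riminen: *peturkayab > petorkayab > petorkeyeb > fetorkeyeb > fetorkeyep > fesorkeyep  (by pre-rhotic lowering, vowel merger, unconditioned shift, unconditioned shift, intervocalic lenition)
The other candidates each miss or misapply at least one Riminen change.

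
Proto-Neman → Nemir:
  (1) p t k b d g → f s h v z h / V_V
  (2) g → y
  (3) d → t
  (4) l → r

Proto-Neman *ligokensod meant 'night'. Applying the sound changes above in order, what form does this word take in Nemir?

rihohensot

Nemir: *ligokensod > lihohensod > lihohensot > rihohensot  (by intervocalic lenition, unconditioned shift, unconditioned shift)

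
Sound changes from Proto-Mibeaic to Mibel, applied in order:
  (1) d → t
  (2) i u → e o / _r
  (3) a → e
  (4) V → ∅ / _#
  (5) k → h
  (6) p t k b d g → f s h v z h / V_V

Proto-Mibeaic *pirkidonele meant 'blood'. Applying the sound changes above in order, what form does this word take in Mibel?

perhisonel

Mibel: start from *pirkidonele.
  rule 1 (unconditioned shift): pirkidonele → pirkitonele
  rule 2 (pre-rhotic lowering): pirkitonele → perkitonele
  rule 3: no change — perkitonele
  rule 4 (apocope): perkitonele → perkitonel
  rule 5 (unconditioned shift): perkitonel → perhitonel
  rule 6 (intervocalic lenition): perhitonel → perhisonel
  ⇒ Mibel perhisonel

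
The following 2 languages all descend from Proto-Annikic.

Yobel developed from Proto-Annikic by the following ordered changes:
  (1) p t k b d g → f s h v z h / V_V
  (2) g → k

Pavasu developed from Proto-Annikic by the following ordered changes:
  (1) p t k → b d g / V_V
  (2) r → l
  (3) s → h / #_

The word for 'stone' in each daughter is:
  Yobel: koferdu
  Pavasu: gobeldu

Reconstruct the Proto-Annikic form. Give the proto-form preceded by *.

*goperdu

Position 1: Yobel has k, Pavasu has g. Taking the neighbouring segments as reconstructed: Yobel k could go back to *k or *g; Pavasu g can only go back to *g — the one source consistent with every daughter is *g.
Position 3: Yobel has f, Pavasu has b. Taking the neighbouring segments as reconstructed: Yobel f could go back to *p or *f; Pavasu b could go back to *p or *b — the one source consistent with every daughter is *p.
Position 5: Yobel has r, Pavasu has l. Yobel preserves r here (none of its changes turn any other segment into r), so the proto-segment is *r.
The remaining positions agree across the daughters. Check the candidate against every language:
Yobel: start from *goperdu.
  rule 1 (intervocalic lenition): goperdu → goferdu
  rule 2 (unconditioned shift): goferdu → koferdu
  ⇒ Yobel koferdu
Pavasu: *goperdu
  goperdu → goberdu   [intervocalic voicing]
  goberdu → gobeldu   [unconditioned shift]
  gobeldu (rule 3 does not apply)
  giving Pavasu gobeldu.
No other proto-form is consistent with every reflex, so the reconstruction is *goperdu.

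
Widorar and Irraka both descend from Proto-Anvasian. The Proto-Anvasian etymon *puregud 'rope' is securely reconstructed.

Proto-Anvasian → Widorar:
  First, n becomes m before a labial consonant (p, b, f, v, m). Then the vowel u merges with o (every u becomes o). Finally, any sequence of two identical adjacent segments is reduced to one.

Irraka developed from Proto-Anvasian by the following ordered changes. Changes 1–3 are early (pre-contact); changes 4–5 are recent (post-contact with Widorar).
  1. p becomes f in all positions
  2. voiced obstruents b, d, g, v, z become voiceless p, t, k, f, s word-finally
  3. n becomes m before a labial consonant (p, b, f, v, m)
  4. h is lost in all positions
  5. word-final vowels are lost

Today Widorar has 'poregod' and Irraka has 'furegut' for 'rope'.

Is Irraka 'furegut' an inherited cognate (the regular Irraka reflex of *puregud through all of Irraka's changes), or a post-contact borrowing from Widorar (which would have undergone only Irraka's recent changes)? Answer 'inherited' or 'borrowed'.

inherited

If inherited, *puregud would pass through all of Irraka's changes:
Irraka: *puregud
  puregud → furegud   [unconditioned shift]
  furegud → furegut   [final devoicing]
  furegut (rule 3 does not apply)
  furegut (rule 4 does not apply)
  furegut (rule 5 does not apply)
  giving Irraka furegut.
If borrowed from Widorar 'poregod' after the early changes, it would undergo only the recent ones:
  rule 4 (h-loss): no change (poregod)
  rule 5 (apocope): no change (poregod)
  ⇒ as a loan: poregod
Irraka 'furegut' matches the inherited outcome exactly, so it is an inherited cognate, not a loan.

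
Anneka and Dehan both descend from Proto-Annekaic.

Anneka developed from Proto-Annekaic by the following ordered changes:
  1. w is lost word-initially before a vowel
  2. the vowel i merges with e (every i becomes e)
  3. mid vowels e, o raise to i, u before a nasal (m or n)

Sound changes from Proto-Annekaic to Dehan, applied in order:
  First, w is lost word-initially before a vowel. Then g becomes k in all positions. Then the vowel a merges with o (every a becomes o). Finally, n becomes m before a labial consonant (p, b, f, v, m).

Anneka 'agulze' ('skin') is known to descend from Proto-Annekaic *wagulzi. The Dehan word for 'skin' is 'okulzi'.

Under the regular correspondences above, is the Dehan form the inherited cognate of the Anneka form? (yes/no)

Derive the expected Dehan reflex of *wagulzi:
Dehan: *wagulzi > agulzi > akulzi > okulzi  (by glide loss, unconditioned shift, vowel merger)
Dehan 'okulzi' matches the regular reflex exactly, so the pair is cognate.

yes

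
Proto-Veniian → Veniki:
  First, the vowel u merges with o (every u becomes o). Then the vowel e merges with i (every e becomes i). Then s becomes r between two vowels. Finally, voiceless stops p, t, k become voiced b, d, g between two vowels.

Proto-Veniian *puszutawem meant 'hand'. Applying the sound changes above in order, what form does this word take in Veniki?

Veniki: *puszutawem > poszotawem > poszotawim > poszodawim  (by vowel merger, vowel merger, intervocalic voicing)

poszodawim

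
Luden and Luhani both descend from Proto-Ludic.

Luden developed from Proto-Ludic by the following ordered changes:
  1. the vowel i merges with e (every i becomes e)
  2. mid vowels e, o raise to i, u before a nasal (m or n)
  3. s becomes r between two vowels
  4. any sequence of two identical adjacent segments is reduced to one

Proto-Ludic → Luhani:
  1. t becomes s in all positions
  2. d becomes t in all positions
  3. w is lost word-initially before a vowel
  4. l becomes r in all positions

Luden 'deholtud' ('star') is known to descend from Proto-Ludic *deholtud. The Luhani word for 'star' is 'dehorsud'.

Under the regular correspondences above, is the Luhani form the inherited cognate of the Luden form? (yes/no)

no

Derive the expected Luhani reflex of *deholtud:
Luhani: start from *deholtud.
  rule 1 (unconditioned shift): deholtud → deholsud
  rule 2 (unconditioned shift): deholsud → teholsut
  rule 3: no change — teholsut
  rule 4 (unconditioned shift): teholsut → tehorsut
  ⇒ Luhani tehorsut
The regular Luhani reflex would be 'tehorsut', but the attested form is 'dehorsud'. The correspondence is irregular, so they are not cognates (the Luhani form has a different source).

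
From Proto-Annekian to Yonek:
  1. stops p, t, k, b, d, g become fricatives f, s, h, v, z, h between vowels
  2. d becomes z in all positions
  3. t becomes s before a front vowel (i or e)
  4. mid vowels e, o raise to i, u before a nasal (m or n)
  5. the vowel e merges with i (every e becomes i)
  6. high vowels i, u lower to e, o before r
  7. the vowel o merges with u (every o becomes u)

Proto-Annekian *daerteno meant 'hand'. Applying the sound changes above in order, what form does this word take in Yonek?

zaersinu

Yonek: start from *daerteno.
  rule 1: no change — daerteno
  rule 2 (unconditioned shift): daerteno → zaerteno
  rule 3 (palatalisation): zaerteno → zaerseno
  rule 4 (pre-nasal raising): zaerseno → zaersino
  rule 5 (vowel merger): zaersino → zairsino
  rule 6 (pre-rhotic lowering): zairsino → zaersino
  rule 7 (vowel merger): zaersino → zaersinu
  ⇒ Yonek zaersinu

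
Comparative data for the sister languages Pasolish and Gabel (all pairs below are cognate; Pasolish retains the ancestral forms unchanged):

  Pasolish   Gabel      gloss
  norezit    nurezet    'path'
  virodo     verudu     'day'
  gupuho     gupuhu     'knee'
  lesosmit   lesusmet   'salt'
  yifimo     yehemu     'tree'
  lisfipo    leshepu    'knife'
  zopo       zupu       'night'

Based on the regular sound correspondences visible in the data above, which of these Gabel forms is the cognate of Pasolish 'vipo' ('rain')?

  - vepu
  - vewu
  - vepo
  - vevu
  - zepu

vepu

lisfipo ~ leshepu — Pasolish i corresponds to Gabel e after a consonant, before a labial obstruent.
virodo ~ verudu, gupuho ~ gupuhu — Pasolish o corresponds to Gabel u word-finally.
Applying these to Pasolish 'vipo':
  vipo → vepo   (i→e after a consonant, before a labial obstruent)
  vepo → vepu   (o→u word-finally)
So the Gabel cognate is 'vepu'.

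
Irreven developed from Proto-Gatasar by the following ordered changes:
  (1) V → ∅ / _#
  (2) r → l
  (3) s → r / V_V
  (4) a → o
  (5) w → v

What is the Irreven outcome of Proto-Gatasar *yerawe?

Irreven: start from *yerawe.
  rule 1 (apocope): yerawe → yeraw
  rule 2 (unconditioned shift): yeraw → yelaw
  rule 3: no change — yelaw
  rule 4 (vowel merger): yelaw → yelow
  rule 5 (unconditioned shift): yelow → yelov
  ⇒ Irreven yelov

yelov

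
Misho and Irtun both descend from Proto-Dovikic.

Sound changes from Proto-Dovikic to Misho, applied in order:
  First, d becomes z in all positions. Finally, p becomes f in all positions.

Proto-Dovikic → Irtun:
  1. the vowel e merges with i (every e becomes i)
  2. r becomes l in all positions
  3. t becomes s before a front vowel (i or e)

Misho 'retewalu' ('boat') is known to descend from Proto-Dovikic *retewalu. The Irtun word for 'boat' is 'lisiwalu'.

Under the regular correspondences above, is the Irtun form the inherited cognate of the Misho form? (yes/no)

yes

Derive the expected Irtun reflex of *retewalu:
Irtun: start from *retewalu.
  rule 1 (vowel merger): retewalu → ritiwalu
  rule 2 (unconditioned shift): ritiwalu → litiwalu
  rule 3 (palatalisation): litiwalu → lisiwalu
  ⇒ Irtun lisiwalu
Irtun 'lisiwalu' matches the regular reflex exactly, so the pair is cognate.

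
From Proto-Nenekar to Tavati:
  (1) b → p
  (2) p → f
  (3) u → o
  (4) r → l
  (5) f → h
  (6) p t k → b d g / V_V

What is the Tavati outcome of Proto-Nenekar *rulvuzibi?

Tavati: *rulvuzibi
  rulvuzibi → rulvuzipi   [unconditioned shift]
  rulvuzipi → rulvuzifi   [unconditioned shift]
  rulvuzifi → rolvozifi   [vowel merger]
  rolvozifi → lolvozifi   [unconditioned shift]
  lolvozifi → lolvozihi   [unconditioned shift]
  lolvozihi (rule 6 does not apply)
  giving Tavati lolvozihi.

lolvozihi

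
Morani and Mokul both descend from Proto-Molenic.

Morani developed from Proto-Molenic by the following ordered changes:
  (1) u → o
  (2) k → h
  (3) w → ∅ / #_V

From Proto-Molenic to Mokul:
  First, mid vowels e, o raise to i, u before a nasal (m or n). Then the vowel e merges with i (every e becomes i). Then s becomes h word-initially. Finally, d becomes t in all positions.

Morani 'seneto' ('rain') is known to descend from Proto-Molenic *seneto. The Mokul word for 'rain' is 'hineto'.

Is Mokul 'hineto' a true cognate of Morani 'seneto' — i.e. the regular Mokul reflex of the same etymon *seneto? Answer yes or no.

no

Derive the expected Mokul reflex of *seneto:
Mokul: *seneto > sineto > sinito > hinito  (by pre-nasal raising, vowel merger, debuccalisation)
The regular Mokul reflex would be 'hinito', but the attested form is 'hineto'. The correspondence is irregular, so they are not cognates (the Mokul form has a different source).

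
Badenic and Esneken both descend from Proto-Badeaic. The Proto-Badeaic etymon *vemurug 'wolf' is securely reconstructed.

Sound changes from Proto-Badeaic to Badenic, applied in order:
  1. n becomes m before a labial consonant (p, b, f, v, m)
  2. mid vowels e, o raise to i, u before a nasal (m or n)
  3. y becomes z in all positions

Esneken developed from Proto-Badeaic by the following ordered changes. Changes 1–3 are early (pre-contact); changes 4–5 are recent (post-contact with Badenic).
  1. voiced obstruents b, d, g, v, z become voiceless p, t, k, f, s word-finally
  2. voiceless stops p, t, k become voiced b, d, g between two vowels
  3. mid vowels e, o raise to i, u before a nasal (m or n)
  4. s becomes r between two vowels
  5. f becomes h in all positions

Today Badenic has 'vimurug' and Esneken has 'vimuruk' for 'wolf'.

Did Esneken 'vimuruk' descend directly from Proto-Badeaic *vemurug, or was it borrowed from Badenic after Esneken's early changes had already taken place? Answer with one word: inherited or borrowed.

If inherited, *vemurug would pass through all of Esneken's changes:
Esneken: *vemurug
  vemurug → vemuruk   [final devoicing]
  vemuruk (rule 2 does not apply)
  vemuruk → vimuruk   [pre-nasal raising]
  vimuruk (rule 4 does not apply)
  vimuruk (rule 5 does not apply)
  giving Esneken vimuruk.
If borrowed from Badenic 'vimurug' after the early changes, it would undergo only the recent ones:
  rule 4 (rhotacism): no change (vimurug)
  rule 5 (unconditioned shift): no change (vimurug)
  ⇒ as a loan: vimurug
Esneken 'vimuruk' matches the inherited outcome exactly, so it is an inherited cognate, not a loan.

inherited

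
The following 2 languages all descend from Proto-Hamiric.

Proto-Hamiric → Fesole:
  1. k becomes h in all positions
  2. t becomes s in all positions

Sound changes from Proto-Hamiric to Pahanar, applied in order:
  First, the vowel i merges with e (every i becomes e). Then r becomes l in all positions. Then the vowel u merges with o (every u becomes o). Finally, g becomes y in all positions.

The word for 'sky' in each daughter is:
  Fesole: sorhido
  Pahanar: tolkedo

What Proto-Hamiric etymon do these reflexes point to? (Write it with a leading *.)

Position 4: Fesole has h, Pahanar has k. Pahanar preserves k here (none of its changes turn any other segment into k), so the proto-segment is *k.
Position 5: Fesole has i, Pahanar has e. Fesole preserves i here (none of its changes turn any other segment into i), so the proto-segment is *i.
Continuing position by position gives *torkido; check it forward:
Fesole: *torkido > torhido > sorhido  (by unconditioned shift, unconditioned shift)
Pahanar: *torkido > torkedo > tolkedo  (by vowel merger, unconditioned shift)
No other proto-form is consistent with every reflex, so the reconstruction is *torkido.

*torkido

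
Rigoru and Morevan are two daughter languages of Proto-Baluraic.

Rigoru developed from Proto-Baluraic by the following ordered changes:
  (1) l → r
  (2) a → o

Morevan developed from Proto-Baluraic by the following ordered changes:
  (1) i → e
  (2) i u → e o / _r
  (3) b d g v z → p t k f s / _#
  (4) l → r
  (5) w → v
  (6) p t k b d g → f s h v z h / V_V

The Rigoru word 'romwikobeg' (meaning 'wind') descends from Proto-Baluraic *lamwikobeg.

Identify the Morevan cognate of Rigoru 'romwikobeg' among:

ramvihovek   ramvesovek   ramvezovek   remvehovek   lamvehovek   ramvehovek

Morevan: *lamwikobeg
  lamwikobeg → lamwekobeg   [vowel merger]
  lamwekobeg (rule 2 does not apply)
  lamwekobeg → lamwekobek   [final devoicing]
  lamwekobek → ramwekobek   [unconditioned shift]
  ramwekobek → ramvekobek   [unconditioned shift]
  ramvekobek → ramvehovek   [intervocalic lenition]
  giving Morevan ramvehovek.
Among the options, 'ramvehovek' alone shows every Morevan change applied in order.

ramvehovek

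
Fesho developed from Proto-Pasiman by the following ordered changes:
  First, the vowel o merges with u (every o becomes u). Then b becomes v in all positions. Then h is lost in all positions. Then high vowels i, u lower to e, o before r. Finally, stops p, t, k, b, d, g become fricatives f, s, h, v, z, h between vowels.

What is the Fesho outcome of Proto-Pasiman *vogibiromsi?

vuhiverumsi

Fesho: *vogibiromsi > vugibirumsi > vugivirumsi > vugiverumsi > vuhiverumsi  (by vowel merger, unconditioned shift, pre-rhotic lowering, intervocalic lenition)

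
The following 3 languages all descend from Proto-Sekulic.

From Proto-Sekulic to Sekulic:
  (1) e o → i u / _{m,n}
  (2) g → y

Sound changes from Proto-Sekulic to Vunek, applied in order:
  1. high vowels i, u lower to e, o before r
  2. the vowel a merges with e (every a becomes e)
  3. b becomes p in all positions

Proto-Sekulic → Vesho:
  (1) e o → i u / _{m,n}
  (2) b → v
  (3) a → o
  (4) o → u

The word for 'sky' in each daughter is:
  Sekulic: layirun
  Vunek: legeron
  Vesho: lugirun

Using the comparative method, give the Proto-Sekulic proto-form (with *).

*lagiron

Position 2: Sekulic has a, Vunek has e, Vesho has u. Sekulic preserves a here (none of its changes turn any other segment into a), so the proto-segment is *a.
Position 6: Sekulic has u, Vunek has o, Vesho has u. Taking the neighbouring segments as reconstructed: Sekulic u could go back to *o or *u; Vunek o can only go back to *o; Vesho u could go back to *a or *o or *u — the one source consistent with every daughter is *o.
Continuing position by position gives *lagiron; check it forward:
Sekulic: start from *lagiron.
  rule 1 (pre-nasal raising): lagiron → lagirun
  rule 2 (unconditioned shift): lagirun → layirun
  ⇒ Sekulic layirun
Vunek: *lagiron
  lagiron → lageron   [pre-rhotic lowering]
  lageron → legeron   [vowel merger]
  legeron (rule 3 does not apply)
  giving Vunek legeron.
Vesho: *lagiron
  lagiron → lagirun   [pre-nasal raising]
  lagirun (rule 2 does not apply)
  lagirun → logirun   [vowel merger]
  logirun → lugirun   [vowel merger]
  giving Vesho lugirun.
No other proto-form is consistent with every reflex, so the reconstruction is *lagiron.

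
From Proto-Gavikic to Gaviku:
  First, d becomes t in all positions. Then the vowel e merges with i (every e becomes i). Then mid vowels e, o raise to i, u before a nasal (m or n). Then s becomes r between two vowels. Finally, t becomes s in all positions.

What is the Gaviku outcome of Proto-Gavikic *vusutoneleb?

Gaviku: start from *vusutoneleb.
  rule 1: no change — vusutoneleb
  rule 2 (vowel merger): vusutoneleb → vusutonilib
  rule 3 (pre-nasal raising): vusutonilib → vusutunilib
  rule 4 (rhotacism): vusutunilib → vurutunilib
  rule 5 (unconditioned shift): vurutunilib → vurusunilib
  ⇒ Gaviku vurusunilib

vurusunilib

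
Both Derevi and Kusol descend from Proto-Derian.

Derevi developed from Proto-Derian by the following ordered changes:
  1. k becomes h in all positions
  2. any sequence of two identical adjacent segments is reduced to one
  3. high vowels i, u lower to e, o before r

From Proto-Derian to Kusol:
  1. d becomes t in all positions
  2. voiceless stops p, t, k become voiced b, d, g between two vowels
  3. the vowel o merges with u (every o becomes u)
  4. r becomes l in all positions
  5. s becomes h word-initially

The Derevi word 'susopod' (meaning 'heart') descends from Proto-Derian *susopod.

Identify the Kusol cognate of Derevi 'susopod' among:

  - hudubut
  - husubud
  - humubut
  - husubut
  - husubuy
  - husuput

Kusol: start from *susopod.
  rule 1 (unconditioned shift): susopod → susopot
  rule 2 (intervocalic voicing): susopot → susobot
  rule 3 (vowel merger): susobot → susubut
  rule 4: no change — susubut
  rule 5 (debuccalisation): susubut → husubut
  ⇒ Kusol husubut
The other candidates each miss or misapply at least one Kusol change.

husubut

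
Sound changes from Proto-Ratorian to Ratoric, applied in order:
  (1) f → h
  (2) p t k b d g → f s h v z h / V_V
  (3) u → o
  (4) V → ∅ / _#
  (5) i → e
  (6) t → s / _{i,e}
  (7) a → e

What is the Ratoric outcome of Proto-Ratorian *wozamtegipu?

wozemsehef

Ratoric: *wozamtegipu > wozamtehifu > wozamtehifo > wozamtehif > wozamtehef > wozamsehef > wozemsehef  (by intervocalic lenition, vowel merger, apocope, vowel merger, palatalisation, vowel merger)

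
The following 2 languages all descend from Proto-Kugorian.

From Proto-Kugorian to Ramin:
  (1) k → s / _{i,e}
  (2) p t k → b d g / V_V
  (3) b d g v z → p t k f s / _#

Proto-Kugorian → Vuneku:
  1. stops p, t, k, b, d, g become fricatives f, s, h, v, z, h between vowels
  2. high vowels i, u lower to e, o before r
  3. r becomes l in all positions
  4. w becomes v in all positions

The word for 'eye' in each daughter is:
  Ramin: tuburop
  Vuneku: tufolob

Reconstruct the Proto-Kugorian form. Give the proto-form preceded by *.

Position 5: Ramin has r, Vuneku has l. Ramin preserves r here (none of its changes turn any other segment into r), so the proto-segment is *r.
Position 3: Ramin has b, Vuneku has f. Taking the neighbouring segments as reconstructed: Ramin b could go back to *p or *b; Vuneku f could go back to *p or *f — the one source consistent with every daughter is *p.
Position 7: Ramin has p, Vuneku has b. Vuneku preserves b here (none of its changes turn any other segment into b), so the proto-segment is *b.
This points to *tupurob. Verify forward in each daughter:
Ramin: *tupurob
  tupurob (rule 1 does not apply)
  tupurob → tuburob   [intervocalic voicing]
  tuburob → tuburop   [final devoicing]
  giving Ramin tuburop.
Vuneku: start from *tupurob.
  rule 1 (intervocalic lenition): tupurob → tufurob
  rule 2 (pre-rhotic lowering): tufurob → tuforob
  rule 3 (unconditioned shift): tuforob → tufolob
  rule 4: no change — tufolob
  ⇒ Vuneku tufolob
Only *tupurob yields all of Ramin tuburop, Vuneku tufolob.

*tupurob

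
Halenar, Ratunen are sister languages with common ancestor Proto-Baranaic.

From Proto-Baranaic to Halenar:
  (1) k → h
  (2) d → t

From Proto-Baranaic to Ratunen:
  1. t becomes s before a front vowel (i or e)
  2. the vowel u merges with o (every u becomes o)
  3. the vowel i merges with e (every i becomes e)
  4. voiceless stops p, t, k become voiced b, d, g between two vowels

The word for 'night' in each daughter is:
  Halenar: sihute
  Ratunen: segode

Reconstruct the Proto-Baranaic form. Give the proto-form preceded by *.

*sikude

Position 3: Halenar has h, Ratunen has g. Taking the neighbouring segments as reconstructed: Halenar h could go back to *k or *h; Ratunen g could go back to *k or *g — the one source consistent with every daughter is *k.
Position 5: Halenar has t, Ratunen has d. Taking the neighbouring segments as reconstructed: Halenar t could go back to *t or *d; Ratunen d can only go back to *d — the one source consistent with every daughter is *d.
Position 2: Halenar has i, Ratunen has e. Halenar preserves i here (none of its changes turn any other segment into i), so the proto-segment is *i.
Continuing position by position gives *sikude; check it forward:
Halenar: *sikude > sihude > sihute  (by unconditioned shift, unconditioned shift)
Ratunen: start from *sikude.
  rule 1: no change — sikude
  rule 2 (vowel merger): sikude → sikode
  rule 3 (vowel merger): sikode → sekode
  rule 4 (intervocalic voicing): sekode → segode
  ⇒ Ratunen segode
Only *sikude yields all of Halenar sihute, Ratunen segode.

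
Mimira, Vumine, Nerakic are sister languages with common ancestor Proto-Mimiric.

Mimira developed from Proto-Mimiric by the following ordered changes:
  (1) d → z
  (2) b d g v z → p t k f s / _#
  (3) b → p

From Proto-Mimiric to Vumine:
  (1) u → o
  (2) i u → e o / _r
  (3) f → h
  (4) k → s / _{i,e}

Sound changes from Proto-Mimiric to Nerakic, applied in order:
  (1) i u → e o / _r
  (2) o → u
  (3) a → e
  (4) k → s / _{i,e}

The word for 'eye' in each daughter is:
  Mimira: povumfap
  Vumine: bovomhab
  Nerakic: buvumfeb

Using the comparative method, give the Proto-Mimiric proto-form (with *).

*bovumfab

Position 2: Mimira has o, Vumine has o, Nerakic has u. Mimira preserves o here (none of its changes turn any other segment into o), so the proto-segment is *o.
Position 7: Mimira has a, Vumine has a, Nerakic has e. Mimira preserves a here (none of its changes turn any other segment into a), so the proto-segment is *a.
This points to *bovumfab. Verify forward in each daughter:
Mimira: *bovumfab
  bovumfab (rule 1 does not apply)
  bovumfab → bovumfap   [final devoicing]
  bovumfap → povumfap   [unconditioned shift]
  giving Mimira povumfap.
Vumine: start from *bovumfab.
  rule 1 (vowel merger): bovumfab → bovomfab
  rule 2: no change — bovomfab
  rule 3 (unconditioned shift): bovomfab → bovomhab
  rule 4: no change — bovomhab
  ⇒ Vumine bovomhab
Nerakic: *bovumfab > buvumfab > buvumfeb  (by vowel merger, vowel merger)
*bovumfab is the unique common source.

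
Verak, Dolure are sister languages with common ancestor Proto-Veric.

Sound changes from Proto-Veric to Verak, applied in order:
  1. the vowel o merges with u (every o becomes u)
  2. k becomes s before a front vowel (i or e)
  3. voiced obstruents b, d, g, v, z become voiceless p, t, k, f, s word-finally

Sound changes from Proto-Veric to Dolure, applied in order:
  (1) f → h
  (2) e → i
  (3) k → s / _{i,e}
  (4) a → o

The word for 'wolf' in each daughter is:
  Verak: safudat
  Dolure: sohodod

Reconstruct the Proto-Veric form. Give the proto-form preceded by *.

Position 2: Verak has a, Dolure has o. Verak preserves a here (none of its changes turn any other segment into a), so the proto-segment is *a.
Position 3: Verak has f, Dolure has h. Taking the neighbouring segments as reconstructed: Verak f can only go back to *f; Dolure h could go back to *f or *h — the one source consistent with every daughter is *f.
Position 7: Verak has t, Dolure has d. Dolure preserves d here (none of its changes turn any other segment into d), so the proto-segment is *d.
This points to *safodad. Verify forward in each daughter:
Verak: start from *safodad.
  rule 1 (vowel merger): safodad → safudad
  rule 2: no change — safudad
  rule 3 (final devoicing): safudad → safudat
  ⇒ Verak safudat
Dolure: *safodad > sahodad > sohodod  (by unconditioned shift, vowel merger)
No other proto-form is consistent with every reflex, so the reconstruction is *safodad.

*safodad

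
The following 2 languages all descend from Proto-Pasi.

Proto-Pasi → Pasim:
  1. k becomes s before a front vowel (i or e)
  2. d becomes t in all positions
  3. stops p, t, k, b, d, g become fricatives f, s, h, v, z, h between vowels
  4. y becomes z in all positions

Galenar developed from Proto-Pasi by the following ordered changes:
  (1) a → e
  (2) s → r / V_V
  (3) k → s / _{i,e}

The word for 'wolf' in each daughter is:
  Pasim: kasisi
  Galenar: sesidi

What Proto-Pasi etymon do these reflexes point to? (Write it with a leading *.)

Position 2: Pasim has a, Galenar has e. Pasim preserves a here (none of its changes turn any other segment into a), so the proto-segment is *a.
Position 3: Pasim has s, Galenar has s. Taking the neighbouring segments as reconstructed: Pasim s could go back to *t or *k or *d or *s; Galenar s can only go back to *k — the one source consistent with every daughter is *k.
Position 5: Pasim has s, Galenar has d. Galenar preserves d here (none of its changes turn any other segment into d), so the proto-segment is *d.
This points to *kakidi. Verify forward in each daughter:
Pasim: *kakidi
  kakidi → kasidi   [palatalisation]
  kasidi → kasiti   [unconditioned shift]
  kasiti → kasisi   [intervocalic lenition]
  kasisi (rule 4 does not apply)
  giving Pasim kasisi.
Galenar: start from *kakidi.
  rule 1 (vowel merger): kakidi → kekidi
  rule 2: no change — kekidi
  rule 3 (palatalisation): kekidi → sesidi
  ⇒ Galenar sesidi
No other proto-form is consistent with every reflex, so the reconstruction is *kakidi.

*kakidi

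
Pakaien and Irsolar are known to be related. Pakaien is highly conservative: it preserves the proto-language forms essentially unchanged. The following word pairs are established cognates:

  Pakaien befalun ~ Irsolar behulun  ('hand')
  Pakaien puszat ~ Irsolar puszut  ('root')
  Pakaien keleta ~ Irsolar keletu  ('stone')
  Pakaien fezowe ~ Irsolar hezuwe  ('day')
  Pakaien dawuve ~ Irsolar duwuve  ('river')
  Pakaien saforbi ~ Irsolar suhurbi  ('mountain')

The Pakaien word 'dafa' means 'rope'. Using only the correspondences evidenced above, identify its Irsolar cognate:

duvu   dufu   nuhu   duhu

saforbi ~ suhurbi — Pakaien a corresponds to Irsolar u after a consonant, before a labial obstruent.
befalun ~ behulun — Pakaien f corresponds to Irsolar h between vowels (before a back vowel).
keleta ~ keletu — Pakaien a corresponds to Irsolar u word-finally.
Applying these to Pakaien 'dafa':
  dafa → dufa   (a→u after a consonant, before a labial obstruent)
  dufa → duha   (f→h between vowels (before a back vowel))
  duha → duhu   (a→u word-finally)
So the Irsolar cognate is 'duhu'.

duhu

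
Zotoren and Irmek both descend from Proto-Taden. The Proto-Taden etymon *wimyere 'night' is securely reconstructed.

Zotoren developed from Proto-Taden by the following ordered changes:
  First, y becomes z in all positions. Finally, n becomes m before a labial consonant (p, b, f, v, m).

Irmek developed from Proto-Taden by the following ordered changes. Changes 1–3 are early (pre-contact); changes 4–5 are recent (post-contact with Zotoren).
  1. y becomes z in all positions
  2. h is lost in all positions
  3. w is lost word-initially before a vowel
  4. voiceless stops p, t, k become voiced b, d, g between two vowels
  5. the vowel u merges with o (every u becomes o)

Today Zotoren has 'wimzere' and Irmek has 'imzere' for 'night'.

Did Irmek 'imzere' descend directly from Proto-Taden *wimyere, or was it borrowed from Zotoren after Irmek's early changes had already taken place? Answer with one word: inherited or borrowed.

If inherited, *wimyere would pass through all of Irmek's changes:
Irmek: *wimyere > wimzere > imzere  (by unconditioned shift, glide loss)
If borrowed from Zotoren 'wimzere' after the early changes, it would undergo only the recent ones:
  rule 4 (intervocalic voicing): no change (wimzere)
  rule 5 (vowel merger): no change (wimzere)
  ⇒ as a loan: wimzere
Irmek 'imzere' matches the inherited outcome exactly, so it is an inherited cognate, not a loan.

inherited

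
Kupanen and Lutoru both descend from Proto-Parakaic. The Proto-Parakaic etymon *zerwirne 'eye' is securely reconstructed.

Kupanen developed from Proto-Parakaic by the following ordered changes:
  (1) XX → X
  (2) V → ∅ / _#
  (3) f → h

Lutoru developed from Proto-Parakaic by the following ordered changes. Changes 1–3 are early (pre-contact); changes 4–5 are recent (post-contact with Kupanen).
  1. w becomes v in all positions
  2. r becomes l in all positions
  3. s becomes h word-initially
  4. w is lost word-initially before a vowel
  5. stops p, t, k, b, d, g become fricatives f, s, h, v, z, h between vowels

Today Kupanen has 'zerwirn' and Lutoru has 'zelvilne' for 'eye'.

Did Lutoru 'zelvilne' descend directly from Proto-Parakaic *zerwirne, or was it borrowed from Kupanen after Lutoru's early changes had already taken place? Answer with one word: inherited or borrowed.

inherited

If inherited, *zerwirne would pass through all of Lutoru's changes:
Lutoru: *zerwirne
  zerwirne → zervirne   [unconditioned shift]
  zervirne → zelvilne   [unconditioned shift]
  zelvilne (rule 3 does not apply)
  zelvilne (rule 4 does not apply)
  zelvilne (rule 5 does not apply)
  giving Lutoru zelvilne.
If borrowed from Kupanen 'zerwirn' after the early changes, it would undergo only the recent ones:
  rule 4 (glide loss): no change (zerwirn)
  rule 5 (intervocalic lenition): no change (zerwirn)
  ⇒ as a loan: zerwirn
Lutoru 'zelvilne' matches the inherited outcome exactly, so it is an inherited cognate, not a loan.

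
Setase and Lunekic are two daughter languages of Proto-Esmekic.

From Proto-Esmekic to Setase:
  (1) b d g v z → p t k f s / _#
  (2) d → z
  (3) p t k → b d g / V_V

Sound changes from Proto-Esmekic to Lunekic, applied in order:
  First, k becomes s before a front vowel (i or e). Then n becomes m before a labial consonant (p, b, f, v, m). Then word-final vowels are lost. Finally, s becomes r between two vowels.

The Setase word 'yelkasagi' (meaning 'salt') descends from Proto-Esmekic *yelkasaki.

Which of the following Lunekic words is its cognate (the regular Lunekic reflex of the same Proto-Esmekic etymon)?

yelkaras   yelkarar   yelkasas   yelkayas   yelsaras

yelkaras

Lunekic: *yelkasaki
  yelkasaki → yelkasasi   [palatalisation]
  yelkasasi (rule 2 does not apply)
  yelkasasi → yelkasas   [apocope]
  yelkasas → yelkaras   [rhotacism]
  giving Lunekic yelkaras.
Only 'yelkaras' matches the regular Lunekic development of *yelkasaki.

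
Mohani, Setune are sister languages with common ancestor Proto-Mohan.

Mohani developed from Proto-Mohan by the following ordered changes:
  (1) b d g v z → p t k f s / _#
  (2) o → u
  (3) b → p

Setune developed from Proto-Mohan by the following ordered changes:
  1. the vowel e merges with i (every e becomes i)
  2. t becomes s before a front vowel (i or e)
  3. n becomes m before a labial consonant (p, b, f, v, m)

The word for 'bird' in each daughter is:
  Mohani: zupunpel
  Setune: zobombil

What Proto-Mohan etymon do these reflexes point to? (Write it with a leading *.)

Position 3: Mohani has p, Setune has b. Setune preserves b here (none of its changes turn any other segment into b), so the proto-segment is *b.
Position 6: Mohani has p, Setune has b. Setune preserves b here (none of its changes turn any other segment into b), so the proto-segment is *b.
Position 5: Mohani has n, Setune has m. Mohani preserves n here (none of its changes turn any other segment into n), so the proto-segment is *n.
Continuing position by position gives *zobonbel; check it forward:
Mohani: *zobonbel
  zobonbel (rule 1 does not apply)
  zobonbel → zubunbel   [vowel merger]
  zubunbel → zupunpel   [unconditioned shift]
  giving Mohani zupunpel.
Setune: *zobonbel > zobonbil > zobombil  (by vowel merger, nasal place assimilation)
No other proto-form is consistent with every reflex, so the reconstruction is *zobonbel.

*zobonbel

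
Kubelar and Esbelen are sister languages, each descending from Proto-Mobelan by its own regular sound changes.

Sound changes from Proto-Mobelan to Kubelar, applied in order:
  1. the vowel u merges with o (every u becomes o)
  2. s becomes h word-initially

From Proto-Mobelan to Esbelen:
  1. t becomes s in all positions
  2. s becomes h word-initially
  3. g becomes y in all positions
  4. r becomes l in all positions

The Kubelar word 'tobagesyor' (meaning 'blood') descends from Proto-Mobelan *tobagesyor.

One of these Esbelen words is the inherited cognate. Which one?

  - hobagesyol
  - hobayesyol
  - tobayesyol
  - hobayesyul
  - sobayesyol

Esbelen: *tobagesyor > sobagesyor > hobagesyor > hobayesyor > hobayesyol  (by unconditioned shift, debuccalisation, unconditioned shift, unconditioned shift)
Among the options, 'hobayesyol' alone shows every Esbelen change applied in order.

hobayesyol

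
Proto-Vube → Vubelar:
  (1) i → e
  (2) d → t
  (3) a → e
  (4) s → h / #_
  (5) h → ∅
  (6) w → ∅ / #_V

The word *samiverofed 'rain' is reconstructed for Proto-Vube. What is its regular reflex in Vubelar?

Vubelar: *samiverofed
  samiverofed → sameverofed   [vowel merger]
  sameverofed → sameverofet   [unconditioned shift]
  sameverofet → semeverofet   [vowel merger]
  semeverofet → hemeverofet   [debuccalisation]
  hemeverofet → emeverofet   [h-loss]
  emeverofet (rule 6 does not apply)
  giving Vubelar emeverofet.

emeverofet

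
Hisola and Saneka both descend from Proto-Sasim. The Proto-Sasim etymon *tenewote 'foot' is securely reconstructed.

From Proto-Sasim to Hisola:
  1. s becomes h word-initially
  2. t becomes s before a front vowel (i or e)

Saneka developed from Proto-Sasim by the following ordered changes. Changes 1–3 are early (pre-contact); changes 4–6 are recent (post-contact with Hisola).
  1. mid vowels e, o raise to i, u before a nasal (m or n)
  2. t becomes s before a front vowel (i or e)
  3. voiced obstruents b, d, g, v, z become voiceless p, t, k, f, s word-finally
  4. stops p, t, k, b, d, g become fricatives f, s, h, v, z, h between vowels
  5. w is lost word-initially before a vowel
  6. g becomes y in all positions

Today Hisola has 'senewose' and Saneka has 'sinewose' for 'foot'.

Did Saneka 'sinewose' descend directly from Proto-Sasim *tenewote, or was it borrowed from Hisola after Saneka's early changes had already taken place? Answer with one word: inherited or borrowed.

If inherited, *tenewote would pass through all of Saneka's changes:
Saneka: *tenewote
  tenewote → tinewote   [pre-nasal raising]
  tinewote → sinewose   [palatalisation]
  sinewose (rule 3 does not apply)
  sinewose (rule 4 does not apply)
  sinewose (rule 5 does not apply)
  sinewose (rule 6 does not apply)
  giving Saneka sinewose.
If borrowed from Hisola 'senewose' after the early changes, it would undergo only the recent ones:
  rule 4 (intervocalic lenition): no change (senewose)
  rule 5 (glide loss): no change (senewose)
  rule 6 (unconditioned shift): no change (senewose)
  ⇒ as a loan: senewose
Saneka 'sinewose' matches the inherited outcome exactly, so it is an inherited cognate, not a loan.

inherited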